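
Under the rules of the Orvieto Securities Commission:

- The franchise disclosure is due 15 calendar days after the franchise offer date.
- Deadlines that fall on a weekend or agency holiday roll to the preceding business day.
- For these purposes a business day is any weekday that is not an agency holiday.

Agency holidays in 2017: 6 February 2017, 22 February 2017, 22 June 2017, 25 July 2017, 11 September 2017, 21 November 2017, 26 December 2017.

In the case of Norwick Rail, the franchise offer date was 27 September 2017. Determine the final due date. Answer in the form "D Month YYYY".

12 October 2017

From 27 September 2017, 15 calendar days later is 12 October 2017.
12 October 2017 (Thursday) is already a business day.
So the filing is due 12 October 2017.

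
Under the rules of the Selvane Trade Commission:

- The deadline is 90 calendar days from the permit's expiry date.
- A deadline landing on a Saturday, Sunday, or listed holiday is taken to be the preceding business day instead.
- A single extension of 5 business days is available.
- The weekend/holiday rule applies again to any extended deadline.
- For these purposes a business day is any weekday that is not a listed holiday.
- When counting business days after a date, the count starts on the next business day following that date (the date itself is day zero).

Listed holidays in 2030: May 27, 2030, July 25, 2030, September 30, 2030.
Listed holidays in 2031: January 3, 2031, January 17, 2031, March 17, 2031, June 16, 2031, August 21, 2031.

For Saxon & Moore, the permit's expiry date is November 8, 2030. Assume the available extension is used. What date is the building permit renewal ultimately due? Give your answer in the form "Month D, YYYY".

February 13, 2031

Adding 90 calendar days to November 8, 2030 gives February 6, 2031.
Since February 6, 2031 is a Thursday and not a holiday, the date is unchanged.
Applying the 5-business-day extension: 5 business days after February 6, 2031 is February 13, 2031.
Since February 13, 2031 is a Thursday and not a holiday, the date is unchanged.
Deadline: February 13, 2031.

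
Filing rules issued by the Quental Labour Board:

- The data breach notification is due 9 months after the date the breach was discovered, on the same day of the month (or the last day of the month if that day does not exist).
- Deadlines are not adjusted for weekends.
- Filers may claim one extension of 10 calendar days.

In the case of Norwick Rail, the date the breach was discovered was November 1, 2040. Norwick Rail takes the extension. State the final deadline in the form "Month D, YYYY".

9 months after November 1, 2040, on the same day of the month, is August 1, 2041.
No adjustment is made for weekends or holidays, so August 1, 2041 stands.
Applying the 10-calendar-day extension: August 1, 2041 + 10 days = August 11, 2041.
August 11, 2041 is a Sunday; no weekend or holiday adjustment applies.
The final due date is August 11, 2041.

August 11, 2041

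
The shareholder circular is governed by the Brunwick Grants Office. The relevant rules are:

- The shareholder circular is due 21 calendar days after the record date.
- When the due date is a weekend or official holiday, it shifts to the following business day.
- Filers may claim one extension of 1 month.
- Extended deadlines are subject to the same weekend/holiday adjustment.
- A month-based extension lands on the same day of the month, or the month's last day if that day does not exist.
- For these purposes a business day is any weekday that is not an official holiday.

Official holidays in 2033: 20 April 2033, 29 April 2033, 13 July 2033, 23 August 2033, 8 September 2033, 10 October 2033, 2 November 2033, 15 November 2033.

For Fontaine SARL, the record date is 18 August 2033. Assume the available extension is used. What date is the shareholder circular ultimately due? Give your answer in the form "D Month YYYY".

21 calendar days after 18 August 2033 is 8 September 2033.
Because 8 September 2033 is a listed holiday, the deadline becomes 9 September 2033 (Friday).
Add 1 month to 9 September 2033: 9 October 2033.
9 October 2033 falls on a Sunday. Rolling to the next business day gives 11 October 2033, a Tuesday.
The final due date is 11 October 2033.

11 October 2033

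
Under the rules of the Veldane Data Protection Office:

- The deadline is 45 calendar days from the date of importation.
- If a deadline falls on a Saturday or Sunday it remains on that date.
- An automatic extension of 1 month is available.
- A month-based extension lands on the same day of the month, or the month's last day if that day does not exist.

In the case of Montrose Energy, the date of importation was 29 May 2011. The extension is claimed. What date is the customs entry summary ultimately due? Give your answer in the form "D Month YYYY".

13 August 2011

45 calendar days after 29 May 2011 is 13 July 2011.
No adjustment is made for weekends or holidays, so 13 July 2011 stands.
Applying the 1 month extension: 1 month after 13 July 2011 is 13 August 2011.
13 August 2011 falls on a Saturday. The rules make no weekend/holiday allowance, so it remains 13 August 2011.
So the filing is due 13 August 2011.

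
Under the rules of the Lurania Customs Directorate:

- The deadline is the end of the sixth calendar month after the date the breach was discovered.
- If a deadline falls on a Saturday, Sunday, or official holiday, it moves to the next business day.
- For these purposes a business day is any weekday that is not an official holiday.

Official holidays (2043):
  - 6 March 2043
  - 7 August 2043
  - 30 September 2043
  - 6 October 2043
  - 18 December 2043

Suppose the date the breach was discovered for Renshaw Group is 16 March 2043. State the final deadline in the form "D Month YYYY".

6 months after 16 March 2043 falls in September 2043; the last day of that month is 30 September 2043.
30 September 2043 is a listed holiday, so it moves to the next business day, 1 October 2043 (Thursday).
Final deadline: 1 October 2043.

1 October 2043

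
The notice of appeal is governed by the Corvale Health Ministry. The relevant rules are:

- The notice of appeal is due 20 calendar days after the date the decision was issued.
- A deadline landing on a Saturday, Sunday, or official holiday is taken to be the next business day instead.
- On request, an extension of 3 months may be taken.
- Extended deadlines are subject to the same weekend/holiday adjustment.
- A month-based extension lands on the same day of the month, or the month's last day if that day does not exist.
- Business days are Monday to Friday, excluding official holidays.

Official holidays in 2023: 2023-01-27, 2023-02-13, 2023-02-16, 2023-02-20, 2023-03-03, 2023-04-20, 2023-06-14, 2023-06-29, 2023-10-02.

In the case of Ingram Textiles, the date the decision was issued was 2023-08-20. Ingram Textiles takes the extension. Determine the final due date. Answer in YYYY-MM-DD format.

Adding 20 calendar days to 2023-08-20 gives 2023-09-09.
2023-09-09 is a Saturday, so it moves to the next business day, 2023-09-11 (Monday).
Applying the 3 months extension: 3 months after 2023-09-11 is 2023-12-11.
Since 2023-12-11 is a Monday and not a holiday, the date is unchanged.
The final due date is 2023-12-11.

2023-12-11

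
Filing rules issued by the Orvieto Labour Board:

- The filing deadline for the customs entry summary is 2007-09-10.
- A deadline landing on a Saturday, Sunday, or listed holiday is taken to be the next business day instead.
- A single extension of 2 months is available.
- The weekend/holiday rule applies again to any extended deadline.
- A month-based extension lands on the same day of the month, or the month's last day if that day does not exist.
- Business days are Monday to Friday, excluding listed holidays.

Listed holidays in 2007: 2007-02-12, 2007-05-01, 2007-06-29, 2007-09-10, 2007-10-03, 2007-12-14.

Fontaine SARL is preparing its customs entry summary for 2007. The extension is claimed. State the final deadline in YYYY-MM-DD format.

2007-11-12

Start from the fixed due date, 2007-09-10.
2007-09-10 is a listed holiday; the next business day is 2007-09-11 (Tuesday).
The 2 months extension carries 2007-09-11 to 2007-11-11.
2007-11-11 falls on a Sunday. Rolling to the next business day gives 2007-11-12, a Monday.
The final due date is 2007-11-12.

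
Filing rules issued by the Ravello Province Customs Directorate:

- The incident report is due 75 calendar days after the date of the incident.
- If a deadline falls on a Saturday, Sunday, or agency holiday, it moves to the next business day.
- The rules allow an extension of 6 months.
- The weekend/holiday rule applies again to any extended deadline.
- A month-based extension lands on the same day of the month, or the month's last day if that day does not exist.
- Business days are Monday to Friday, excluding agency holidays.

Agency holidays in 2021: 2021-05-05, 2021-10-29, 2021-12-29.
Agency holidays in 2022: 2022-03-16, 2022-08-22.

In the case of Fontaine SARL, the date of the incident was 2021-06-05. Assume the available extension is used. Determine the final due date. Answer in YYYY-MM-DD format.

Adding 75 calendar days to 2021-06-05 gives 2021-08-19.
Since 2021-08-19 is a Thursday and not a holiday, the date is unchanged.
The 6 months extension carries 2021-08-19 to 2022-02-19.
2022-02-19 is a Saturday; the next business day is 2022-02-21 (Monday).
Final deadline: 2022-02-21.

2022-02-21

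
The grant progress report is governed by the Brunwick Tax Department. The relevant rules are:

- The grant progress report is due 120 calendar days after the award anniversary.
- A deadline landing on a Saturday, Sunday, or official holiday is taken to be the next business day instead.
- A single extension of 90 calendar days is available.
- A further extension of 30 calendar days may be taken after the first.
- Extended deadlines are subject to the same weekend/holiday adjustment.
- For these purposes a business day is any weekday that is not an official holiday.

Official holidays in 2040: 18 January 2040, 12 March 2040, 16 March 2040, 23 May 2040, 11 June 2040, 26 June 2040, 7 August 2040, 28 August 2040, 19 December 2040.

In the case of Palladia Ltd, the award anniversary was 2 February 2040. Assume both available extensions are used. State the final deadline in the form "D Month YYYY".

From 2 February 2040, 120 calendar days later is 1 June 2040.
1 June 2040 is a Friday and not a listed holiday, so it stands.
Add the 90 calendar-day extension to 1 June 2040: 30 August 2040.
30 August 2040 (Thursday) is already a business day.
The 30-calendar-day extension moves the deadline from 30 August 2040 to 29 September 2040.
Because 29 September 2040 is a Saturday, the deadline becomes 1 October 2040 (Monday).
So the filing is due 1 October 2040.

1 October 2040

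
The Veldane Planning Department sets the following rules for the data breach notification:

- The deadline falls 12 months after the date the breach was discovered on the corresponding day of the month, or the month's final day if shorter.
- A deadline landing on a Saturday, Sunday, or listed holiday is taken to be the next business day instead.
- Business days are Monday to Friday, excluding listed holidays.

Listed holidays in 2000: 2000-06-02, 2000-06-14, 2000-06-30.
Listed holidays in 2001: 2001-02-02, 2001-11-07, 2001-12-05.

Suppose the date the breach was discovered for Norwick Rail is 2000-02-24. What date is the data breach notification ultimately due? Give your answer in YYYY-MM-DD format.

2001-02-26

12 months from 2000-02-24 is 2001-02-24.
2001-02-24 is a Saturday, so it moves to the next business day, 2001-02-26 (Monday).
Deadline: 2001-02-26.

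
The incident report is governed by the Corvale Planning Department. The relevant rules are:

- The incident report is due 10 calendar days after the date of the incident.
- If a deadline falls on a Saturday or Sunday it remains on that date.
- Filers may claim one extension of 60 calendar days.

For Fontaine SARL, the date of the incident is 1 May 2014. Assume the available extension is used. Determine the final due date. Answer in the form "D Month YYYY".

Adding 10 calendar days to 1 May 2014 gives 11 May 2014.
11 May 2014 falls on a Sunday. The rules make no weekend/holiday allowance, so it remains 11 May 2014.
Add the 60 calendar-day extension to 11 May 2014: 10 July 2014.
No adjustment is made for weekends or holidays, so 10 July 2014 stands.
The final due date is 10 July 2014.

10 July 2014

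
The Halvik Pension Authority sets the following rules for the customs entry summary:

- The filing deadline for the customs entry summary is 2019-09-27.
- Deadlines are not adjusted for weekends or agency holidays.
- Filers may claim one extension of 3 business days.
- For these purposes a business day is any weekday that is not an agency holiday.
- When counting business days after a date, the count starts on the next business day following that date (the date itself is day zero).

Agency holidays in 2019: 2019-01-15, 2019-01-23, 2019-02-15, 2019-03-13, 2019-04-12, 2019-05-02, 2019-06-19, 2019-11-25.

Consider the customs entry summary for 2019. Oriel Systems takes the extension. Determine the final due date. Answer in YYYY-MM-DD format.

2019-10-02

Start from the fixed due date, 2019-09-27.
2019-09-27 falls on a Friday. The rules make no weekend/holiday allowance, so it remains 2019-09-27.
Applying the 3-business-day extension: 3 business days after 2019-09-27 is 2019-10-02.
No adjustment is made for weekends or holidays, so 2019-10-02 stands.
Deadline: 2019-10-02.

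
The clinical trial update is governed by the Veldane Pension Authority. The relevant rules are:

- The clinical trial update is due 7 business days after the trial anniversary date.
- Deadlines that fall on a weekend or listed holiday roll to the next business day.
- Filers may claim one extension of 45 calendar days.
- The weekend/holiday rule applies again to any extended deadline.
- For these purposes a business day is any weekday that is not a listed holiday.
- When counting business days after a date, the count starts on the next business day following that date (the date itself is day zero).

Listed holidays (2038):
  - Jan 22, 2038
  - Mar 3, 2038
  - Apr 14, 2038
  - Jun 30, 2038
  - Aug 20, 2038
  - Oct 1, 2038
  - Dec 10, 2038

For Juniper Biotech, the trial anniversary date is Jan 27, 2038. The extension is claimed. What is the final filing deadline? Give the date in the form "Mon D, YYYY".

Mar 22, 2038

Starting the day after Jan 27, 2038 and counting 7 business days lands on Feb 5, 2038.
Since Feb 5, 2038 is a Friday and not a holiday, the date is unchanged.
The 45-calendar-day extension moves the deadline from Feb 5, 2038 to Mar 22, 2038.
Mar 22, 2038 is a Monday and not a listed holiday, so it stands.
The final due date is Mar 22, 2038.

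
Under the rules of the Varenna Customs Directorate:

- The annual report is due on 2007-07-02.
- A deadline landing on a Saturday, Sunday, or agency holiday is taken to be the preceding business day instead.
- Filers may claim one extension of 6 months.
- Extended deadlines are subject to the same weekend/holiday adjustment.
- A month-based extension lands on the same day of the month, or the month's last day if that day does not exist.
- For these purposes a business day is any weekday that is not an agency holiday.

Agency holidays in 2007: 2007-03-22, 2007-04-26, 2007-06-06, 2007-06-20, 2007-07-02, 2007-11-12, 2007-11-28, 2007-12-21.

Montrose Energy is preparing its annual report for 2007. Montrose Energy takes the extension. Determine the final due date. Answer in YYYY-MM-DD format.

2007-12-28

The statutory due date is 2007-07-02.
2007-07-02 is a listed holiday, so it moves to the preceding business day, 2007-06-29 (Friday).
The 6 months extension carries 2007-06-29 to 2007-12-29.
2007-12-29 is a Saturday; the preceding business day is 2007-12-28 (Friday).
So the filing is due 2007-12-28.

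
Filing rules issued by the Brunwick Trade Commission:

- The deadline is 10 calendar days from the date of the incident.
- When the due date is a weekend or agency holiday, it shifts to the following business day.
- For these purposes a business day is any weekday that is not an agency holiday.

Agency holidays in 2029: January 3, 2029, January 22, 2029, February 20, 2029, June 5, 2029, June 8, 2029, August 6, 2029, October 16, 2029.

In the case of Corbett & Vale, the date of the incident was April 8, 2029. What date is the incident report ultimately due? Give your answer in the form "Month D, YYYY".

April 18, 2029

Trigger date April 8, 2029 + 10 calendar days = April 18, 2029.
April 18, 2029 is a Wednesday and not a listed holiday, so it stands.
The final due date is April 18, 2029.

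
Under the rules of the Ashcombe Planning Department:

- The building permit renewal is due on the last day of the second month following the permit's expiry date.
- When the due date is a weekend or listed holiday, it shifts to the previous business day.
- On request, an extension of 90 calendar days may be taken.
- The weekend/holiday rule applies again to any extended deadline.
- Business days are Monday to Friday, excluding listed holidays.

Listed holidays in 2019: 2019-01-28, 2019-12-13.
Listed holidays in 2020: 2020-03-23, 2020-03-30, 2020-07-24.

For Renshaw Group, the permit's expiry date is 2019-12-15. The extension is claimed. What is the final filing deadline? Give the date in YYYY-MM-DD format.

2020-05-28

The second month after 2019-12-15 is February 2020, whose last day is 2020-02-29.
2020-02-29 is a Saturday, so it moves to the preceding business day, 2020-02-28 (Friday).
With the 90-day extension, 2020-02-28 becomes 2020-05-28.
2020-05-28 is a Thursday and not a listed holiday, so it stands.
The final due date is 2020-05-28.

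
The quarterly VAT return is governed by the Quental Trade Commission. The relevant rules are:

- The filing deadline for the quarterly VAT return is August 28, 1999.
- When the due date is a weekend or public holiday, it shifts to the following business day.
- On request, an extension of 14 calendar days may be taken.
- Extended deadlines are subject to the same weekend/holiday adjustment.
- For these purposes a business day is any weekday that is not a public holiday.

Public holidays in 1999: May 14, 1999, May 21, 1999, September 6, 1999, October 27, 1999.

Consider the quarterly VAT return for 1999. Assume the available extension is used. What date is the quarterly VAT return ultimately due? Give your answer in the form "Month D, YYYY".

The stated deadline is August 28, 1999.
August 28, 1999 is a Saturday, so it moves to the next business day, August 30, 1999 (Monday).
Add the 14 calendar-day extension to August 30, 1999: September 13, 1999.
September 13, 1999 is a Monday and not a listed holiday, so it stands.
Final deadline: September 13, 1999.

September 13, 1999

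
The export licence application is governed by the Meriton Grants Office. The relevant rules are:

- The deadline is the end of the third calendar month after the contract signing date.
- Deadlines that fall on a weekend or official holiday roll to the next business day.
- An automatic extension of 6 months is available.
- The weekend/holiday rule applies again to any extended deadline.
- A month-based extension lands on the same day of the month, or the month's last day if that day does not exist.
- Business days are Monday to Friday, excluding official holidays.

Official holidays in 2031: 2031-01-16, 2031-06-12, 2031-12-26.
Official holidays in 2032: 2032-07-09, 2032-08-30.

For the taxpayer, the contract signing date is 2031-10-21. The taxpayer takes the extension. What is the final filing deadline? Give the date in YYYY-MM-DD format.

3 months after 2031-10-21 falls in January 2032; the last day of that month is 2032-01-31.
2032-01-31 falls on a Saturday. Rolling to the next business day gives 2032-02-02, a Monday.
Add 6 months to 2032-02-02: 2032-08-02.
Since 2032-08-02 is a Monday and not a holiday, the date is unchanged.
Deadline: 2032-08-02.

2032-08-02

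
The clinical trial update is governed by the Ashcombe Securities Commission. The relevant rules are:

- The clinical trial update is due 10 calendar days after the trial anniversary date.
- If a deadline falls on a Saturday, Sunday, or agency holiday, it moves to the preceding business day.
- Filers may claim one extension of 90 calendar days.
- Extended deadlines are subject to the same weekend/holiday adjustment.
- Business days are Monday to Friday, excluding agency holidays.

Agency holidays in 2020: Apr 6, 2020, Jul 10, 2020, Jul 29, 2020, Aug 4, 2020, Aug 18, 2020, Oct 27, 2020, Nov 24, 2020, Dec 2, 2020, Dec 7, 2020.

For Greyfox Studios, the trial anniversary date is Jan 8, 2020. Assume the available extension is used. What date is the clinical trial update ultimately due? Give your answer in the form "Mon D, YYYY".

From Jan 8, 2020, 10 calendar days later is Jan 18, 2020.
Jan 18, 2020 falls on a Saturday. Rolling to the preceding business day gives Jan 17, 2020, a Friday.
Add the 90 calendar-day extension to Jan 17, 2020: Apr 16, 2020.
Apr 16, 2020 is a Thursday and not a listed holiday, so it stands.
So the filing is due Apr 16, 2020.

Apr 16, 2020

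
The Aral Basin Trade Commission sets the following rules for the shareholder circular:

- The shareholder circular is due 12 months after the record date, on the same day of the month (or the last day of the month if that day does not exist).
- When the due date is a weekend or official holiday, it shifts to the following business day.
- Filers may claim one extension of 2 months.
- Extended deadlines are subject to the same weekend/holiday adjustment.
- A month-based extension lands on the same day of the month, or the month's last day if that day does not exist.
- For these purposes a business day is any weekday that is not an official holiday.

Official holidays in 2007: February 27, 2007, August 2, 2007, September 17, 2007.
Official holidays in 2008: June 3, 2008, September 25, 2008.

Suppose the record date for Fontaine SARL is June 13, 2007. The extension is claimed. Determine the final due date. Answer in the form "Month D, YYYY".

12 months from June 13, 2007 is June 13, 2008.
June 13, 2008 is a Friday and not a listed holiday, so it stands.
The 2 months extension carries June 13, 2008 to August 13, 2008.
Since August 13, 2008 is a Wednesday and not a holiday, the date is unchanged.
So the filing is due August 13, 2008.

August 13, 2008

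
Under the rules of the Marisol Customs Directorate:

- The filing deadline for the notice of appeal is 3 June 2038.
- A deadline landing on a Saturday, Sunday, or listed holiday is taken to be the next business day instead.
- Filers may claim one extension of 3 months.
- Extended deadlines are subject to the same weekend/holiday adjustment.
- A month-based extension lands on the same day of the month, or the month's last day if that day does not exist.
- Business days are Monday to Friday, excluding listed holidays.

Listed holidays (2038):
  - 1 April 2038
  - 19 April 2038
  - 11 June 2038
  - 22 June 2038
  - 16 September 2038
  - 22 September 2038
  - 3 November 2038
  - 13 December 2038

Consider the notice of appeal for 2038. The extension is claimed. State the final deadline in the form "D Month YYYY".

The statutory due date is 3 June 2038.
Since 3 June 2038 is a Thursday and not a holiday, the date is unchanged.
The 3 months extension carries 3 June 2038 to 3 September 2038.
3 September 2038 (Friday) is already a business day.
The final due date is 3 September 2038.

3 September 2038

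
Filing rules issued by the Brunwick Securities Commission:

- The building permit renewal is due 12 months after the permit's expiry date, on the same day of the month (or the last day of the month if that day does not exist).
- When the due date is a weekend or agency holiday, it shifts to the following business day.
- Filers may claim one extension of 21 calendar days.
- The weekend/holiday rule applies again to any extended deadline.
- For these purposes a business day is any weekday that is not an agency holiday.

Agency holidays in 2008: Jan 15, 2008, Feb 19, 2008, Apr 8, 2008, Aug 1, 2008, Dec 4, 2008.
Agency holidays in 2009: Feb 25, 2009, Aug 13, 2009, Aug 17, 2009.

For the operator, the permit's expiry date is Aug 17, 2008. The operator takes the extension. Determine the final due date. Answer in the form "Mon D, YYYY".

12 months from Aug 17, 2008 is Aug 17, 2009.
Aug 17, 2009 is a listed holiday; the next business day is Aug 18, 2009 (Tuesday).
Add the 21 calendar-day extension to Aug 18, 2009: Sep 8, 2009.
Sep 8, 2009 is a Tuesday and not a listed holiday, so it stands.
So the filing is due Sep 8, 2009.

Sep 8, 2009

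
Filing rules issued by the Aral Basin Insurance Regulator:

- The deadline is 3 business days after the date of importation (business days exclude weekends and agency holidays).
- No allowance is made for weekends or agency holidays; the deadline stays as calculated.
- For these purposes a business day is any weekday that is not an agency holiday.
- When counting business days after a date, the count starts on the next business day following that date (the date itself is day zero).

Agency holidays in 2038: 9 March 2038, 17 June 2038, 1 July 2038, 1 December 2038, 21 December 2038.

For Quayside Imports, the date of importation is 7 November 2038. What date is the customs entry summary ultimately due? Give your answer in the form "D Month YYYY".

10 November 2038

Starting the day after 7 November 2038 and counting 3 business days lands on 10 November 2038.
10 November 2038 is a Wednesday; no weekend or holiday adjustment applies.
The final due date is 10 November 2038.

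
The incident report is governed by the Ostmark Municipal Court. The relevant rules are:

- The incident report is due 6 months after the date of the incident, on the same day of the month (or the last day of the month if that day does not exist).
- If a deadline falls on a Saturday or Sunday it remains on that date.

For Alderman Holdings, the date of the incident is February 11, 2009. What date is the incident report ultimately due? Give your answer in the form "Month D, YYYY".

Moving 6 months forward from February 11, 2009 on the corresponding day gives August 11, 2009.
August 11, 2009 falls on a Tuesday. The rules make no weekend/holiday allowance, so it remains August 11, 2009.
So the filing is due August 11, 2009.

August 11, 2009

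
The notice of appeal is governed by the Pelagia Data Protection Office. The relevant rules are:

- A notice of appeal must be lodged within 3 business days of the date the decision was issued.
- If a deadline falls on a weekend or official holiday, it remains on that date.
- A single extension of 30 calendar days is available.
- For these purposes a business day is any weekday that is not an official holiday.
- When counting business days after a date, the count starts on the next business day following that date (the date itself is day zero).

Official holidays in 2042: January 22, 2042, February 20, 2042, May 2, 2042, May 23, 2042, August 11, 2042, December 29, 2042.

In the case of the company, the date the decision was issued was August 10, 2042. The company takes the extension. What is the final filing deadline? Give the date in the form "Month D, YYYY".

September 13, 2042

Starting the day after August 10, 2042 and counting 3 business days lands on August 14, 2042.
August 14, 2042 falls on a Thursday. The rules make no weekend/holiday allowance, so it remains August 14, 2042.
The 30-calendar-day extension moves the deadline from August 14, 2042 to September 13, 2042.
September 13, 2042 falls on a Saturday. The rules make no weekend/holiday allowance, so it remains September 13, 2042.
The final due date is September 13, 2042.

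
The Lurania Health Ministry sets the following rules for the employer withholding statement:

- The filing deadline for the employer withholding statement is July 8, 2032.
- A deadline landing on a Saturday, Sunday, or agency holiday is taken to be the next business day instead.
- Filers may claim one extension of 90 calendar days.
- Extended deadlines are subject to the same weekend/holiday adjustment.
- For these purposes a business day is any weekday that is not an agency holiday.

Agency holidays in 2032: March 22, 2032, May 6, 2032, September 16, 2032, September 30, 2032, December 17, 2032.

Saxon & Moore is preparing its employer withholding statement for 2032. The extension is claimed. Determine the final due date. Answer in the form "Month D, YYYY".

Start from the fixed due date, July 8, 2032.
Since July 8, 2032 is a Thursday and not a holiday, the date is unchanged.
Applying the 90-calendar-day extension: July 8, 2032 + 90 days = October 6, 2032.
October 6, 2032 falls on a Wednesday, which is a business day, so no adjustment is needed.
So the filing is due October 6, 2032.

October 6, 2032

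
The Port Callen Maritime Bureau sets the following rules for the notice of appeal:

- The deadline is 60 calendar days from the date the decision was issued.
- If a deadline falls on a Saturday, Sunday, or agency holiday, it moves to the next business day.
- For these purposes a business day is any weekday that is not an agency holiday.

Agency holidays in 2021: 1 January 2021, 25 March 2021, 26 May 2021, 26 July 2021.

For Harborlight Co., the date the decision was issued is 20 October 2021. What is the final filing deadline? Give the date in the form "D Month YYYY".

From 20 October 2021, 60 calendar days later is 19 December 2021.
Because 19 December 2021 is a Sunday, the deadline becomes 20 December 2021 (Monday).
Final deadline: 20 December 2021.

20 December 2021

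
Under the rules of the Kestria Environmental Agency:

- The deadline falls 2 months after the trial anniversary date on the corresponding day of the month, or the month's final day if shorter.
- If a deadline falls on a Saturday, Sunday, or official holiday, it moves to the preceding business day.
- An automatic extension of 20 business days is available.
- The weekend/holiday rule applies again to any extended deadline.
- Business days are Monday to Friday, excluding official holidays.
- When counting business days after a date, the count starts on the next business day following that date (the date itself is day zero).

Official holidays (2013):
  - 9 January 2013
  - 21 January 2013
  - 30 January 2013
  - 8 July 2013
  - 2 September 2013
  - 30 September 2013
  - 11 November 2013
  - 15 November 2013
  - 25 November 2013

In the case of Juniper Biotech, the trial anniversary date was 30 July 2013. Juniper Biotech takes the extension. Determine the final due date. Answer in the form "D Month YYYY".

2 months from 30 July 2013 is 30 September 2013.
30 September 2013 is a listed holiday; the preceding business day is 27 September 2013 (Friday).
Counting 20 further business days from 27 September 2013 reaches 28 October 2013.
28 October 2013 falls on a Monday, which is a business day, so no adjustment is needed.
Final deadline: 28 October 2013.

28 October 2013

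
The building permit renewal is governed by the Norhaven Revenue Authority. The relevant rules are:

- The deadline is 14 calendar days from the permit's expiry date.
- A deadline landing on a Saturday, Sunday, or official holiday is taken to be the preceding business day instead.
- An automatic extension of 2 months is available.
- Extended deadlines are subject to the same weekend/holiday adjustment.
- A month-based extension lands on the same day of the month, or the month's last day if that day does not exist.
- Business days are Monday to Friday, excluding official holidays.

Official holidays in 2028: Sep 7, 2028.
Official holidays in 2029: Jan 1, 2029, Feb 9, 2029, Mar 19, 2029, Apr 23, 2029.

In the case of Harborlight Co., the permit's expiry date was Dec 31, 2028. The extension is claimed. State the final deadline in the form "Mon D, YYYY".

Trigger date Dec 31, 2028 + 14 calendar days = Jan 14, 2029.
Because Jan 14, 2029 is a Sunday, the deadline becomes Jan 12, 2029 (Friday).
Applying the 2 months extension: 2 months after Jan 12, 2029 is Mar 12, 2029.
Mar 12, 2029 is a Monday and not a listed holiday, so it stands.
Deadline: Mar 12, 2029.

Mar 12, 2029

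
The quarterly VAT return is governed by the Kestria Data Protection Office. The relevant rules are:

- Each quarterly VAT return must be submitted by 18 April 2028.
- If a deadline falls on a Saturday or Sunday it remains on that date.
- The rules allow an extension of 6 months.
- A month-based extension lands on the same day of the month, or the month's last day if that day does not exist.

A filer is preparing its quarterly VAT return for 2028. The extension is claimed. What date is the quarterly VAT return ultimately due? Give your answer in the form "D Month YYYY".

18 October 2028

The statutory due date is 18 April 2028.
18 April 2028 is a Tuesday; no weekend or holiday adjustment applies.
Add 6 months to 18 April 2028: 18 October 2028.
18 October 2028 is a Wednesday; no weekend or holiday adjustment applies.
So the filing is due 18 October 2028.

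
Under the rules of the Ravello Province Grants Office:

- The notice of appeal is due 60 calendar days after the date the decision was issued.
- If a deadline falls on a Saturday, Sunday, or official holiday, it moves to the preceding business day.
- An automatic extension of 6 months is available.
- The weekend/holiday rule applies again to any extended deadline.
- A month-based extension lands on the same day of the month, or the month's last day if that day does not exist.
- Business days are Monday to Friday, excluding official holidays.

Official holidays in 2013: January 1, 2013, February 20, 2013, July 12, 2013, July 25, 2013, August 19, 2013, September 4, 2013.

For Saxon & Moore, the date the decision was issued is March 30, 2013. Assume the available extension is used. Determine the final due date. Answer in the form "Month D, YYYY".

From March 30, 2013, 60 calendar days later is May 29, 2013.
Since May 29, 2013 is a Wednesday and not a holiday, the date is unchanged.
Add 6 months to May 29, 2013: November 29, 2013.
November 29, 2013 is a Friday and not a listed holiday, so it stands.
The final due date is November 29, 2013.

November 29, 2013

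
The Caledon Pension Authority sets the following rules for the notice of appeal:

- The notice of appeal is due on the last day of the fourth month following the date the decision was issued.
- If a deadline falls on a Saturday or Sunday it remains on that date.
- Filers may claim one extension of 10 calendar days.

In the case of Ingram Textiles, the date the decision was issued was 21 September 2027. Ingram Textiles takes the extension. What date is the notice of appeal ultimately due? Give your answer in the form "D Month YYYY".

10 February 2028

The fourth month after 21 September 2027 is January 2028, whose last day is 31 January 2028.
31 January 2028 is a Monday; no weekend or holiday adjustment applies.
The 10-calendar-day extension moves the deadline from 31 January 2028 to 10 February 2028.
No adjustment is made for weekends or holidays, so 10 February 2028 stands.
The final due date is 10 February 2028.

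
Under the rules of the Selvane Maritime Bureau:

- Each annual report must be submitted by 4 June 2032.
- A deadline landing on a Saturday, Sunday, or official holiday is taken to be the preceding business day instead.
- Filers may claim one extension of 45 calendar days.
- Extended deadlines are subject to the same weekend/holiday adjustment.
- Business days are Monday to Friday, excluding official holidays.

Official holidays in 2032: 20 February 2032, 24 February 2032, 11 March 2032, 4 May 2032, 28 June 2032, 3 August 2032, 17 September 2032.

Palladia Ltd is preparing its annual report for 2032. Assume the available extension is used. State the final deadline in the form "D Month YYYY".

Start from the fixed due date, 4 June 2032.
4 June 2032 is a Friday and not a listed holiday, so it stands.
Add the 45 calendar-day extension to 4 June 2032: 19 July 2032.
19 July 2032 (Monday) is already a business day.
The final due date is 19 July 2032.

19 July 2032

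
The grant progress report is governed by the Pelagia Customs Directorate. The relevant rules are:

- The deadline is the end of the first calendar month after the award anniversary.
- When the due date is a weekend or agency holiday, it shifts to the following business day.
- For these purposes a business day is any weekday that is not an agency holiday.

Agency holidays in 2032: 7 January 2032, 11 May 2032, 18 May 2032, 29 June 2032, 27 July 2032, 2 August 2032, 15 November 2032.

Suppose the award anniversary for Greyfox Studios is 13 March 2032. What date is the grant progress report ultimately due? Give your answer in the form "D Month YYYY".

1 month after 13 March 2032 falls in April 2032; the last day of that month is 30 April 2032.
30 April 2032 (Friday) is already a business day.
Deadline: 30 April 2032.

30 April 2032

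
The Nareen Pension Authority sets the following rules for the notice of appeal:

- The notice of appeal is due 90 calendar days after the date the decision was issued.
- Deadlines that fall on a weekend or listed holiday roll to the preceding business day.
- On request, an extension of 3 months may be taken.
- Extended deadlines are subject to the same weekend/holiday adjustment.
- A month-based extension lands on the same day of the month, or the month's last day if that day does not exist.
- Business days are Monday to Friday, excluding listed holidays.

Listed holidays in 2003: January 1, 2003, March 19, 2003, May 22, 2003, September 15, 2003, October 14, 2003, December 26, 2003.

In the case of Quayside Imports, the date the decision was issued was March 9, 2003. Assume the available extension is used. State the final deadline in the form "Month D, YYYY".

September 5, 2003

90 calendar days after March 9, 2003 is June 7, 2003.
June 7, 2003 is a Saturday; the preceding business day is June 6, 2003 (Friday).
Add 3 months to June 6, 2003: September 6, 2003.
September 6, 2003 is a Saturday, so it moves to the preceding business day, September 5, 2003 (Friday).
Final deadline: September 5, 2003.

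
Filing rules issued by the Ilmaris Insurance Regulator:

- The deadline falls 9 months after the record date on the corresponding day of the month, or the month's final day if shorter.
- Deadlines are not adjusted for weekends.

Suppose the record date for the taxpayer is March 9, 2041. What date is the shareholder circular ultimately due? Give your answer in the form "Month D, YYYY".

December 9, 2041

9 months from March 9, 2041 is December 9, 2041.
No adjustment is made for weekends or holidays, so December 9, 2041 stands.
The final due date is December 9, 2041.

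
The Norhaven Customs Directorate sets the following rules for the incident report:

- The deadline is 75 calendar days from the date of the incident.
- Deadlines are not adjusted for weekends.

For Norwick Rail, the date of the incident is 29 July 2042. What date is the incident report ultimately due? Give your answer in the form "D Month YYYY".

12 October 2042

75 calendar days after 29 July 2042 is 12 October 2042.
12 October 2042 falls on a Sunday. The rules make no weekend/holiday allowance, so it remains 12 October 2042.
The final due date is 12 October 2042.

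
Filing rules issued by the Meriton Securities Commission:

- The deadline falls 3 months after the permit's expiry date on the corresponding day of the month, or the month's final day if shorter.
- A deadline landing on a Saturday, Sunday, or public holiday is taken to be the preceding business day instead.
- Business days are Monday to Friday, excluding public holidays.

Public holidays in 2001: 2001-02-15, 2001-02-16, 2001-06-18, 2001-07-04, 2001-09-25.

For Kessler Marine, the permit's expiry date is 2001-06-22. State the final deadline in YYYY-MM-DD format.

3 months after 2001-06-22, on the same day of the month, is 2001-09-22.
2001-09-22 is a Saturday; the preceding business day is 2001-09-21 (Friday).
Deadline: 2001-09-21.

2001-09-21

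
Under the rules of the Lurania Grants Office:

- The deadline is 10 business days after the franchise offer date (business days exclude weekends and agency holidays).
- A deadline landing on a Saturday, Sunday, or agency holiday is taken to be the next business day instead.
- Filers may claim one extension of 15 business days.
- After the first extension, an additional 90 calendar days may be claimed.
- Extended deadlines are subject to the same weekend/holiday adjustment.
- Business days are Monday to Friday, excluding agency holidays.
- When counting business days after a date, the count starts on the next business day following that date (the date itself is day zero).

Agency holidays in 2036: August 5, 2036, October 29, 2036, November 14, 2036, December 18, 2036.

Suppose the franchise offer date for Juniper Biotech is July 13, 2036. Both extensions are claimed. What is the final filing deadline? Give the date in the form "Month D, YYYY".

November 17, 2036

10 business days after July 13, 2036, excluding weekends and holidays, is July 25, 2036.
July 25, 2036 (Friday) is already a business day.
The 15-business-day extension runs from July 25, 2036 to August 18, 2036.
August 18, 2036 is a Monday and not a listed holiday, so it stands.
With the 90-day extension, August 18, 2036 becomes November 16, 2036.
Because November 16, 2036 is a Sunday, the deadline becomes November 17, 2036 (Monday).
The final due date is November 17, 2036.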